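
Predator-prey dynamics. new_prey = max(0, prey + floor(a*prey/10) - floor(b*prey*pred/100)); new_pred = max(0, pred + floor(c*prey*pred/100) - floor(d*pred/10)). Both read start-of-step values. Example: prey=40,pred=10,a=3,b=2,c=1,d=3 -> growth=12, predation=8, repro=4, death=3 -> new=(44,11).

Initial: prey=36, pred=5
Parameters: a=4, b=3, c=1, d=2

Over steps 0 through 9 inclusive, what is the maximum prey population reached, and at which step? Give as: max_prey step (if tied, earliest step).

Answer: 84 5

Derivation:
Step 1: prey: 36+14-5=45; pred: 5+1-1=5
Step 2: prey: 45+18-6=57; pred: 5+2-1=6
Step 3: prey: 57+22-10=69; pred: 6+3-1=8
Step 4: prey: 69+27-16=80; pred: 8+5-1=12
Step 5: prey: 80+32-28=84; pred: 12+9-2=19
Step 6: prey: 84+33-47=70; pred: 19+15-3=31
Step 7: prey: 70+28-65=33; pred: 31+21-6=46
Step 8: prey: 33+13-45=1; pred: 46+15-9=52
Step 9: prey: 1+0-1=0; pred: 52+0-10=42
Max prey = 84 at step 5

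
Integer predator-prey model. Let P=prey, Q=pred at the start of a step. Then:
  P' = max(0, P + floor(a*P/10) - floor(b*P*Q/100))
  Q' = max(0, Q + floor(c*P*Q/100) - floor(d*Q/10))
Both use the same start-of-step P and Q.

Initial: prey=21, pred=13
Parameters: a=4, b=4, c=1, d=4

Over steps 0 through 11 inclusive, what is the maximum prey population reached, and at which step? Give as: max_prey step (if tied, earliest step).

Step 1: prey: 21+8-10=19; pred: 13+2-5=10
Step 2: prey: 19+7-7=19; pred: 10+1-4=7
Step 3: prey: 19+7-5=21; pred: 7+1-2=6
Step 4: prey: 21+8-5=24; pred: 6+1-2=5
Step 5: prey: 24+9-4=29; pred: 5+1-2=4
Step 6: prey: 29+11-4=36; pred: 4+1-1=4
Step 7: prey: 36+14-5=45; pred: 4+1-1=4
Step 8: prey: 45+18-7=56; pred: 4+1-1=4
Step 9: prey: 56+22-8=70; pred: 4+2-1=5
Step 10: prey: 70+28-14=84; pred: 5+3-2=6
Step 11: prey: 84+33-20=97; pred: 6+5-2=9
Max prey = 97 at step 11

Answer: 97 11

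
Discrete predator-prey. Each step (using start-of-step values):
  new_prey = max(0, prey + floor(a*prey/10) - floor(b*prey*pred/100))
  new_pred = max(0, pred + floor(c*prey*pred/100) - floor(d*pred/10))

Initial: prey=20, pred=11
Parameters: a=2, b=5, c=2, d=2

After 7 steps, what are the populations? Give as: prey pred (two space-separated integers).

Answer: 1 7

Derivation:
Step 1: prey: 20+4-11=13; pred: 11+4-2=13
Step 2: prey: 13+2-8=7; pred: 13+3-2=14
Step 3: prey: 7+1-4=4; pred: 14+1-2=13
Step 4: prey: 4+0-2=2; pred: 13+1-2=12
Step 5: prey: 2+0-1=1; pred: 12+0-2=10
Step 6: prey: 1+0-0=1; pred: 10+0-2=8
Step 7: prey: 1+0-0=1; pred: 8+0-1=7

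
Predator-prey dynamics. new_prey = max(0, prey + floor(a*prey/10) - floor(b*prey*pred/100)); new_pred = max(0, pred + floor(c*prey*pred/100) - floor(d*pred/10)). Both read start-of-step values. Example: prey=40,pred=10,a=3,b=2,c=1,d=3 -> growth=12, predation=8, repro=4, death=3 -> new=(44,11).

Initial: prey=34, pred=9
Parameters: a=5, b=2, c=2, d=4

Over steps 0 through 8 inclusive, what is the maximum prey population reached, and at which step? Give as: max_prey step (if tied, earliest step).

Answer: 65 3

Derivation:
Step 1: prey: 34+17-6=45; pred: 9+6-3=12
Step 2: prey: 45+22-10=57; pred: 12+10-4=18
Step 3: prey: 57+28-20=65; pred: 18+20-7=31
Step 4: prey: 65+32-40=57; pred: 31+40-12=59
Step 5: prey: 57+28-67=18; pred: 59+67-23=103
Step 6: prey: 18+9-37=0; pred: 103+37-41=99
Step 7: prey: 0+0-0=0; pred: 99+0-39=60
Step 8: prey: 0+0-0=0; pred: 60+0-24=36
Max prey = 65 at step 3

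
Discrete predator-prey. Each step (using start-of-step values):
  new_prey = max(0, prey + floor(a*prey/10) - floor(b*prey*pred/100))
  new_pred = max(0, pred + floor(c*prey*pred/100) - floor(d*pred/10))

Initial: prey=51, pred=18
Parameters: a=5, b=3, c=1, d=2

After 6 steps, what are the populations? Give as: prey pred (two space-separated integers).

Answer: 3 27

Derivation:
Step 1: prey: 51+25-27=49; pred: 18+9-3=24
Step 2: prey: 49+24-35=38; pred: 24+11-4=31
Step 3: prey: 38+19-35=22; pred: 31+11-6=36
Step 4: prey: 22+11-23=10; pred: 36+7-7=36
Step 5: prey: 10+5-10=5; pred: 36+3-7=32
Step 6: prey: 5+2-4=3; pred: 32+1-6=27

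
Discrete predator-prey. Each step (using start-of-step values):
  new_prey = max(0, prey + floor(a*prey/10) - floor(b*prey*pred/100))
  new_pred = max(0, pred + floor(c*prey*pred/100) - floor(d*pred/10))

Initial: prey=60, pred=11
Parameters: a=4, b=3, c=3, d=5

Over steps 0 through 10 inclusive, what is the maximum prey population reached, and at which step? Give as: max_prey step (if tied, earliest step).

Step 1: prey: 60+24-19=65; pred: 11+19-5=25
Step 2: prey: 65+26-48=43; pred: 25+48-12=61
Step 3: prey: 43+17-78=0; pred: 61+78-30=109
Step 4: prey: 0+0-0=0; pred: 109+0-54=55
Step 5: prey: 0+0-0=0; pred: 55+0-27=28
Step 6: prey: 0+0-0=0; pred: 28+0-14=14
Step 7: prey: 0+0-0=0; pred: 14+0-7=7
Step 8: prey: 0+0-0=0; pred: 7+0-3=4
Step 9: prey: 0+0-0=0; pred: 4+0-2=2
Step 10: prey: 0+0-0=0; pred: 2+0-1=1
Max prey = 65 at step 1

Answer: 65 1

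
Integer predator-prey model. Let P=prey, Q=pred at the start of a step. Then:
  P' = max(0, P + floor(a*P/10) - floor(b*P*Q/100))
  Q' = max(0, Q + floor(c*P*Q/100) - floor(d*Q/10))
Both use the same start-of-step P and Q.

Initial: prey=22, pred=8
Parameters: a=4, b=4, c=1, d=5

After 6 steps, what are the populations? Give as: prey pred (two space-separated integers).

Answer: 75 3

Derivation:
Step 1: prey: 22+8-7=23; pred: 8+1-4=5
Step 2: prey: 23+9-4=28; pred: 5+1-2=4
Step 3: prey: 28+11-4=35; pred: 4+1-2=3
Step 4: prey: 35+14-4=45; pred: 3+1-1=3
Step 5: prey: 45+18-5=58; pred: 3+1-1=3
Step 6: prey: 58+23-6=75; pred: 3+1-1=3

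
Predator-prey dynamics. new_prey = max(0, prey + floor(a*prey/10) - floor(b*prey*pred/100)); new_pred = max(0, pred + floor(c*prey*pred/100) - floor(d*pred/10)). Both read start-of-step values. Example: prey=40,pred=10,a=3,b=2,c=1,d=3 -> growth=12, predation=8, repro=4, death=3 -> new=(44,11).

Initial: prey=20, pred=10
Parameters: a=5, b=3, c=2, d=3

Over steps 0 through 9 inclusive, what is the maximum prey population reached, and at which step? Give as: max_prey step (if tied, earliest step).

Step 1: prey: 20+10-6=24; pred: 10+4-3=11
Step 2: prey: 24+12-7=29; pred: 11+5-3=13
Step 3: prey: 29+14-11=32; pred: 13+7-3=17
Step 4: prey: 32+16-16=32; pred: 17+10-5=22
Step 5: prey: 32+16-21=27; pred: 22+14-6=30
Step 6: prey: 27+13-24=16; pred: 30+16-9=37
Step 7: prey: 16+8-17=7; pred: 37+11-11=37
Step 8: prey: 7+3-7=3; pred: 37+5-11=31
Step 9: prey: 3+1-2=2; pred: 31+1-9=23
Max prey = 32 at step 3

Answer: 32 3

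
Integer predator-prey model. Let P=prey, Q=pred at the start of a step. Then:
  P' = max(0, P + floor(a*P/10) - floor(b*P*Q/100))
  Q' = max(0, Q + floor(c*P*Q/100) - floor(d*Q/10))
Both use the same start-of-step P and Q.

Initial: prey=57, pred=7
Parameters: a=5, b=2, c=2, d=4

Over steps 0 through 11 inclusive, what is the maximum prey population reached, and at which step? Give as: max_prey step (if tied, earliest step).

Answer: 99 2

Derivation:
Step 1: prey: 57+28-7=78; pred: 7+7-2=12
Step 2: prey: 78+39-18=99; pred: 12+18-4=26
Step 3: prey: 99+49-51=97; pred: 26+51-10=67
Step 4: prey: 97+48-129=16; pred: 67+129-26=170
Step 5: prey: 16+8-54=0; pred: 170+54-68=156
Step 6: prey: 0+0-0=0; pred: 156+0-62=94
Step 7: prey: 0+0-0=0; pred: 94+0-37=57
Step 8: prey: 0+0-0=0; pred: 57+0-22=35
Step 9: prey: 0+0-0=0; pred: 35+0-14=21
Step 10: prey: 0+0-0=0; pred: 21+0-8=13
Step 11: prey: 0+0-0=0; pred: 13+0-5=8
Max prey = 99 at step 2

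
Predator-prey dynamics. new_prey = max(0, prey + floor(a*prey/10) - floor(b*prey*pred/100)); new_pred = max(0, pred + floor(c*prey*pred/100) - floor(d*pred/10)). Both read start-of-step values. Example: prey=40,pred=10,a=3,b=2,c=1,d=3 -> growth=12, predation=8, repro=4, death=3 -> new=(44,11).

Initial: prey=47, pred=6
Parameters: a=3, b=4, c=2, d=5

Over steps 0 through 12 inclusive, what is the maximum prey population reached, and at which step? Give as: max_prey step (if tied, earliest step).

Step 1: prey: 47+14-11=50; pred: 6+5-3=8
Step 2: prey: 50+15-16=49; pred: 8+8-4=12
Step 3: prey: 49+14-23=40; pred: 12+11-6=17
Step 4: prey: 40+12-27=25; pred: 17+13-8=22
Step 5: prey: 25+7-22=10; pred: 22+11-11=22
Step 6: prey: 10+3-8=5; pred: 22+4-11=15
Step 7: prey: 5+1-3=3; pred: 15+1-7=9
Step 8: prey: 3+0-1=2; pred: 9+0-4=5
Step 9: prey: 2+0-0=2; pred: 5+0-2=3
Step 10: prey: 2+0-0=2; pred: 3+0-1=2
Step 11: prey: 2+0-0=2; pred: 2+0-1=1
Step 12: prey: 2+0-0=2; pred: 1+0-0=1
Max prey = 50 at step 1

Answer: 50 1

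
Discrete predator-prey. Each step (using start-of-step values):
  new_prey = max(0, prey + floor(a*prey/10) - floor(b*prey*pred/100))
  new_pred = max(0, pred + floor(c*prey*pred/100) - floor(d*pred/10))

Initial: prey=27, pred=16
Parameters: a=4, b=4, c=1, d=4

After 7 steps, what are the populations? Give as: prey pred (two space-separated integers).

Answer: 30 2

Derivation:
Step 1: prey: 27+10-17=20; pred: 16+4-6=14
Step 2: prey: 20+8-11=17; pred: 14+2-5=11
Step 3: prey: 17+6-7=16; pred: 11+1-4=8
Step 4: prey: 16+6-5=17; pred: 8+1-3=6
Step 5: prey: 17+6-4=19; pred: 6+1-2=5
Step 6: prey: 19+7-3=23; pred: 5+0-2=3
Step 7: prey: 23+9-2=30; pred: 3+0-1=2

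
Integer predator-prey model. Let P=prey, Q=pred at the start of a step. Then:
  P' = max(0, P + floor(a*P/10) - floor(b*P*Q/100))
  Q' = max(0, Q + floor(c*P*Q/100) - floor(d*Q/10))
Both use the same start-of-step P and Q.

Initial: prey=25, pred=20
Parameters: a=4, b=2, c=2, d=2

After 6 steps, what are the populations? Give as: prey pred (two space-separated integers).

Step 1: prey: 25+10-10=25; pred: 20+10-4=26
Step 2: prey: 25+10-13=22; pred: 26+13-5=34
Step 3: prey: 22+8-14=16; pred: 34+14-6=42
Step 4: prey: 16+6-13=9; pred: 42+13-8=47
Step 5: prey: 9+3-8=4; pred: 47+8-9=46
Step 6: prey: 4+1-3=2; pred: 46+3-9=40

Answer: 2 40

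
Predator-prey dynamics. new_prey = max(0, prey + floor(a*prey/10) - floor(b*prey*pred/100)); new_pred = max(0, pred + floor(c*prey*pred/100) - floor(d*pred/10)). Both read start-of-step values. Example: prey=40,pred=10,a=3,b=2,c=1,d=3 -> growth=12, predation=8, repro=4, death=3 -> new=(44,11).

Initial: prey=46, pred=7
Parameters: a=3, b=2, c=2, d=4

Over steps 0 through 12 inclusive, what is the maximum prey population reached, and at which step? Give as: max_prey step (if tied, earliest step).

Answer: 57 2

Derivation:
Step 1: prey: 46+13-6=53; pred: 7+6-2=11
Step 2: prey: 53+15-11=57; pred: 11+11-4=18
Step 3: prey: 57+17-20=54; pred: 18+20-7=31
Step 4: prey: 54+16-33=37; pred: 31+33-12=52
Step 5: prey: 37+11-38=10; pred: 52+38-20=70
Step 6: prey: 10+3-14=0; pred: 70+14-28=56
Step 7: prey: 0+0-0=0; pred: 56+0-22=34
Step 8: prey: 0+0-0=0; pred: 34+0-13=21
Step 9: prey: 0+0-0=0; pred: 21+0-8=13
Step 10: prey: 0+0-0=0; pred: 13+0-5=8
Step 11: prey: 0+0-0=0; pred: 8+0-3=5
Step 12: prey: 0+0-0=0; pred: 5+0-2=3
Max prey = 57 at step 2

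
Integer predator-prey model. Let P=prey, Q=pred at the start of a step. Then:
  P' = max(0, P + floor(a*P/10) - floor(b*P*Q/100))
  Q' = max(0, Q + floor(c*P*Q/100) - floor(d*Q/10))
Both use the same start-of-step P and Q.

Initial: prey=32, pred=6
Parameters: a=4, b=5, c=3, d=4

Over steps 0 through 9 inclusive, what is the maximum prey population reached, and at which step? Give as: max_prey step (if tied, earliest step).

Answer: 35 1

Derivation:
Step 1: prey: 32+12-9=35; pred: 6+5-2=9
Step 2: prey: 35+14-15=34; pred: 9+9-3=15
Step 3: prey: 34+13-25=22; pred: 15+15-6=24
Step 4: prey: 22+8-26=4; pred: 24+15-9=30
Step 5: prey: 4+1-6=0; pred: 30+3-12=21
Step 6: prey: 0+0-0=0; pred: 21+0-8=13
Step 7: prey: 0+0-0=0; pred: 13+0-5=8
Step 8: prey: 0+0-0=0; pred: 8+0-3=5
Step 9: prey: 0+0-0=0; pred: 5+0-2=3
Max prey = 35 at step 1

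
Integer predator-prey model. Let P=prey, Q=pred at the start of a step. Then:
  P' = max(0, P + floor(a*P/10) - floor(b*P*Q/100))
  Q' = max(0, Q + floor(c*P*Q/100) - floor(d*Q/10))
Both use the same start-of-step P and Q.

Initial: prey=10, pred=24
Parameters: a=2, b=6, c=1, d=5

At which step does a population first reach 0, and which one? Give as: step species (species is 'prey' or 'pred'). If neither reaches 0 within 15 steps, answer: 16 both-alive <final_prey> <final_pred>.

Step 1: prey: 10+2-14=0; pred: 24+2-12=14
First extinction: prey at step 1

Answer: 1 prey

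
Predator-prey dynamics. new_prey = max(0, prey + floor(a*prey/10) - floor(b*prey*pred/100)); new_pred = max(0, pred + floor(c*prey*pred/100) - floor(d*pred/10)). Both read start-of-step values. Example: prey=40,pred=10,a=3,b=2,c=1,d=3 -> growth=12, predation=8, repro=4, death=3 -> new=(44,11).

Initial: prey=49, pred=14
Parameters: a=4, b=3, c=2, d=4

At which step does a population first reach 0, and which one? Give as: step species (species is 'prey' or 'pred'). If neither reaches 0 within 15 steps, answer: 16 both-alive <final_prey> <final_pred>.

Answer: 5 prey

Derivation:
Step 1: prey: 49+19-20=48; pred: 14+13-5=22
Step 2: prey: 48+19-31=36; pred: 22+21-8=35
Step 3: prey: 36+14-37=13; pred: 35+25-14=46
Step 4: prey: 13+5-17=1; pred: 46+11-18=39
Step 5: prey: 1+0-1=0; pred: 39+0-15=24
First extinction: prey at step 5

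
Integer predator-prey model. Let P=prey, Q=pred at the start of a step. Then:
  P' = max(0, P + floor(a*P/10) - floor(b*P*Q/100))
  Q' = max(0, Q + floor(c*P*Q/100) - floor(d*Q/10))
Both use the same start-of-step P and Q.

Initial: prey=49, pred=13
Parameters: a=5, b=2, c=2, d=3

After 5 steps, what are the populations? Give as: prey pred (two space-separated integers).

Answer: 0 92

Derivation:
Step 1: prey: 49+24-12=61; pred: 13+12-3=22
Step 2: prey: 61+30-26=65; pred: 22+26-6=42
Step 3: prey: 65+32-54=43; pred: 42+54-12=84
Step 4: prey: 43+21-72=0; pred: 84+72-25=131
Step 5: prey: 0+0-0=0; pred: 131+0-39=92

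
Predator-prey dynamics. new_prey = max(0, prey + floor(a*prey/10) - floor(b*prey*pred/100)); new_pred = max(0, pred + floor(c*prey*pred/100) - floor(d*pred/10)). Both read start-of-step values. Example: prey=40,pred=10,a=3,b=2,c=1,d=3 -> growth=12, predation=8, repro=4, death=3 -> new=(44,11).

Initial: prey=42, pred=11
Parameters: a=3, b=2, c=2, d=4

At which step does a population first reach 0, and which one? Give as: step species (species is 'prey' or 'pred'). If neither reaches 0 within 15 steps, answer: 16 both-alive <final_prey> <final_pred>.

Step 1: prey: 42+12-9=45; pred: 11+9-4=16
Step 2: prey: 45+13-14=44; pred: 16+14-6=24
Step 3: prey: 44+13-21=36; pred: 24+21-9=36
Step 4: prey: 36+10-25=21; pred: 36+25-14=47
Step 5: prey: 21+6-19=8; pred: 47+19-18=48
Step 6: prey: 8+2-7=3; pred: 48+7-19=36
Step 7: prey: 3+0-2=1; pred: 36+2-14=24
Step 8: prey: 1+0-0=1; pred: 24+0-9=15
Step 9: prey: 1+0-0=1; pred: 15+0-6=9
Step 10: prey: 1+0-0=1; pred: 9+0-3=6
Step 11: prey: 1+0-0=1; pred: 6+0-2=4
Step 12: prey: 1+0-0=1; pred: 4+0-1=3
Step 13: prey: 1+0-0=1; pred: 3+0-1=2
Step 14: prey: 1+0-0=1; pred: 2+0-0=2
Steps 15-15: state stable at prey=1, pred=2 (no change)
No extinction within 15 steps

Answer: 16 both-alive 1 2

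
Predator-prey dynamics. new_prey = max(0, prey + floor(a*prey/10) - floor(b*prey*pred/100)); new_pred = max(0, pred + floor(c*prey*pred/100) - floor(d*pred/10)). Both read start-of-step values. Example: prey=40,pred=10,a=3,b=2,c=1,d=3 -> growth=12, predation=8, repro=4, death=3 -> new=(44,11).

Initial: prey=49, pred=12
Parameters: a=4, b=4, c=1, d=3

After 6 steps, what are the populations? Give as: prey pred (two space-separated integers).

Answer: 11 14

Derivation:
Step 1: prey: 49+19-23=45; pred: 12+5-3=14
Step 2: prey: 45+18-25=38; pred: 14+6-4=16
Step 3: prey: 38+15-24=29; pred: 16+6-4=18
Step 4: prey: 29+11-20=20; pred: 18+5-5=18
Step 5: prey: 20+8-14=14; pred: 18+3-5=16
Step 6: prey: 14+5-8=11; pred: 16+2-4=14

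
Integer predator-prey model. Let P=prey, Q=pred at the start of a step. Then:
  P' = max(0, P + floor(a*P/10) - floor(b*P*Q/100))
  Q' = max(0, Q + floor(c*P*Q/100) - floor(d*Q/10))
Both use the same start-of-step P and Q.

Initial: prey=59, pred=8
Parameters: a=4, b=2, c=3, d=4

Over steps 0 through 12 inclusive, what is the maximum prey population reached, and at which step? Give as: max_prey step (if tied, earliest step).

Answer: 75 2

Derivation:
Step 1: prey: 59+23-9=73; pred: 8+14-3=19
Step 2: prey: 73+29-27=75; pred: 19+41-7=53
Step 3: prey: 75+30-79=26; pred: 53+119-21=151
Step 4: prey: 26+10-78=0; pred: 151+117-60=208
Step 5: prey: 0+0-0=0; pred: 208+0-83=125
Step 6: prey: 0+0-0=0; pred: 125+0-50=75
Step 7: prey: 0+0-0=0; pred: 75+0-30=45
Step 8: prey: 0+0-0=0; pred: 45+0-18=27
Step 9: prey: 0+0-0=0; pred: 27+0-10=17
Step 10: prey: 0+0-0=0; pred: 17+0-6=11
Step 11: prey: 0+0-0=0; pred: 11+0-4=7
Step 12: prey: 0+0-0=0; pred: 7+0-2=5
Max prey = 75 at step 2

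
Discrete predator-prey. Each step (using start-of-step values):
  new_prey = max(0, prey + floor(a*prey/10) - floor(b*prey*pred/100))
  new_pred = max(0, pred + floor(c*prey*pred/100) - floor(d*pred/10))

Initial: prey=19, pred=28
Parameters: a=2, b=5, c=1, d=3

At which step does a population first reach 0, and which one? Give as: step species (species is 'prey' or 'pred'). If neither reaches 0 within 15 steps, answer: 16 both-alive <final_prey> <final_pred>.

Step 1: prey: 19+3-26=0; pred: 28+5-8=25
First extinction: prey at step 1

Answer: 1 prey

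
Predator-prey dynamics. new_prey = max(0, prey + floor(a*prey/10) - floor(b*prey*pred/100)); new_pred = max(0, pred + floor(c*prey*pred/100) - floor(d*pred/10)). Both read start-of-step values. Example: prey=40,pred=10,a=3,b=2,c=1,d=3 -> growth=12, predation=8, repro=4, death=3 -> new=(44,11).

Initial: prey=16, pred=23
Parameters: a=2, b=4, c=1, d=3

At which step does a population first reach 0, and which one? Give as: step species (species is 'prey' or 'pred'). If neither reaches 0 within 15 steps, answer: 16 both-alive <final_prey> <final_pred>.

Answer: 16 both-alive 1 3

Derivation:
Step 1: prey: 16+3-14=5; pred: 23+3-6=20
Step 2: prey: 5+1-4=2; pred: 20+1-6=15
Step 3: prey: 2+0-1=1; pred: 15+0-4=11
Step 4: prey: 1+0-0=1; pred: 11+0-3=8
Step 5: prey: 1+0-0=1; pred: 8+0-2=6
Step 6: prey: 1+0-0=1; pred: 6+0-1=5
Step 7: prey: 1+0-0=1; pred: 5+0-1=4
Step 8: prey: 1+0-0=1; pred: 4+0-1=3
Step 9: prey: 1+0-0=1; pred: 3+0-0=3
Steps 10-15: state stable at prey=1, pred=3 (no change)
No extinction within 15 steps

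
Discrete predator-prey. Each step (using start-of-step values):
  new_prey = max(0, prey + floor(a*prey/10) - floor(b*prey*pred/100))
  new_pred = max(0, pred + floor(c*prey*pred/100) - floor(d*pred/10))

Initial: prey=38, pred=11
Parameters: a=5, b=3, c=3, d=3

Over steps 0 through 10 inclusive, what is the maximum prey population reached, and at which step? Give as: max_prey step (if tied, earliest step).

Answer: 45 1

Derivation:
Step 1: prey: 38+19-12=45; pred: 11+12-3=20
Step 2: prey: 45+22-27=40; pred: 20+27-6=41
Step 3: prey: 40+20-49=11; pred: 41+49-12=78
Step 4: prey: 11+5-25=0; pred: 78+25-23=80
Step 5: prey: 0+0-0=0; pred: 80+0-24=56
Step 6: prey: 0+0-0=0; pred: 56+0-16=40
Step 7: prey: 0+0-0=0; pred: 40+0-12=28
Step 8: prey: 0+0-0=0; pred: 28+0-8=20
Step 9: prey: 0+0-0=0; pred: 20+0-6=14
Step 10: prey: 0+0-0=0; pred: 14+0-4=10
Max prey = 45 at step 1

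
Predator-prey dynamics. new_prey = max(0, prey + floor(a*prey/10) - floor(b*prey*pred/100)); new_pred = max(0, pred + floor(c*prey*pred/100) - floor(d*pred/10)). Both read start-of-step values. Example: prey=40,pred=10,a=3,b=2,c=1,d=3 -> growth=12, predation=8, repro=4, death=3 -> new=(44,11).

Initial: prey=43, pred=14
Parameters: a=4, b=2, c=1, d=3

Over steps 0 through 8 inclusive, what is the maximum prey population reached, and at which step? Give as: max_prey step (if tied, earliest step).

Step 1: prey: 43+17-12=48; pred: 14+6-4=16
Step 2: prey: 48+19-15=52; pred: 16+7-4=19
Step 3: prey: 52+20-19=53; pred: 19+9-5=23
Step 4: prey: 53+21-24=50; pred: 23+12-6=29
Step 5: prey: 50+20-29=41; pred: 29+14-8=35
Step 6: prey: 41+16-28=29; pred: 35+14-10=39
Step 7: prey: 29+11-22=18; pred: 39+11-11=39
Step 8: prey: 18+7-14=11; pred: 39+7-11=35
Max prey = 53 at step 3

Answer: 53 3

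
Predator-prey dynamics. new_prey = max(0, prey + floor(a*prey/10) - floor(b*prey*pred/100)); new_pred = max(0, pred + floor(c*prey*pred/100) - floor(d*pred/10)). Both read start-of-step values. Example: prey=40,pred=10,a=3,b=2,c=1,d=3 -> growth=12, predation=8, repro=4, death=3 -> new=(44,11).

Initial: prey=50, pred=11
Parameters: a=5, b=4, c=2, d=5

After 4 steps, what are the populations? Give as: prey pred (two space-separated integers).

Step 1: prey: 50+25-22=53; pred: 11+11-5=17
Step 2: prey: 53+26-36=43; pred: 17+18-8=27
Step 3: prey: 43+21-46=18; pred: 27+23-13=37
Step 4: prey: 18+9-26=1; pred: 37+13-18=32

Answer: 1 32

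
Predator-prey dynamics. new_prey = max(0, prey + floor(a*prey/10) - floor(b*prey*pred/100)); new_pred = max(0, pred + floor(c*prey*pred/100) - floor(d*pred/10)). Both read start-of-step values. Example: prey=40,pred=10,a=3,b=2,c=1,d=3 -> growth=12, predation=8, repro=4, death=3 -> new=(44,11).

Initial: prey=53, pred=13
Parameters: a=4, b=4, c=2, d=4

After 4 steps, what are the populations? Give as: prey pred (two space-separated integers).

Step 1: prey: 53+21-27=47; pred: 13+13-5=21
Step 2: prey: 47+18-39=26; pred: 21+19-8=32
Step 3: prey: 26+10-33=3; pred: 32+16-12=36
Step 4: prey: 3+1-4=0; pred: 36+2-14=24

Answer: 0 24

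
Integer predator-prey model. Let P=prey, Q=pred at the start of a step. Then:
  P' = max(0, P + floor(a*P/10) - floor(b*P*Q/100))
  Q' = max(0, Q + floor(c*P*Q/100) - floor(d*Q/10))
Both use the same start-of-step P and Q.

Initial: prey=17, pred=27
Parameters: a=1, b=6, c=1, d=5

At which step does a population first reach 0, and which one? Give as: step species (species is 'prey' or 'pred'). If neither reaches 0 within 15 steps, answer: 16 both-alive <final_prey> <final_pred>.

Answer: 1 prey

Derivation:
Step 1: prey: 17+1-27=0; pred: 27+4-13=18
First extinction: prey at step 1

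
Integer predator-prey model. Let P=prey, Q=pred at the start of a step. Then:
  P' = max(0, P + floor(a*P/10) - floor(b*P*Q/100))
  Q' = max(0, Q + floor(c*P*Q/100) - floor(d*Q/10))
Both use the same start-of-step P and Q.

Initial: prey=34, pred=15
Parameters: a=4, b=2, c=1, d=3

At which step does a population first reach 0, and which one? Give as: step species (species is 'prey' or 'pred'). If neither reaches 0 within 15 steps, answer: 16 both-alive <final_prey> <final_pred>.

Step 1: prey: 34+13-10=37; pred: 15+5-4=16
Step 2: prey: 37+14-11=40; pred: 16+5-4=17
Step 3: prey: 40+16-13=43; pred: 17+6-5=18
Step 4: prey: 43+17-15=45; pred: 18+7-5=20
Step 5: prey: 45+18-18=45; pred: 20+9-6=23
Step 6: prey: 45+18-20=43; pred: 23+10-6=27
Step 7: prey: 43+17-23=37; pred: 27+11-8=30
Step 8: prey: 37+14-22=29; pred: 30+11-9=32
Step 9: prey: 29+11-18=22; pred: 32+9-9=32
Step 10: prey: 22+8-14=16; pred: 32+7-9=30
Step 11: prey: 16+6-9=13; pred: 30+4-9=25
Step 12: prey: 13+5-6=12; pred: 25+3-7=21
Step 13: prey: 12+4-5=11; pred: 21+2-6=17
Step 14: prey: 11+4-3=12; pred: 17+1-5=13
Step 15: prey: 12+4-3=13; pred: 13+1-3=11
No extinction within 15 steps

Answer: 16 both-alive 13 11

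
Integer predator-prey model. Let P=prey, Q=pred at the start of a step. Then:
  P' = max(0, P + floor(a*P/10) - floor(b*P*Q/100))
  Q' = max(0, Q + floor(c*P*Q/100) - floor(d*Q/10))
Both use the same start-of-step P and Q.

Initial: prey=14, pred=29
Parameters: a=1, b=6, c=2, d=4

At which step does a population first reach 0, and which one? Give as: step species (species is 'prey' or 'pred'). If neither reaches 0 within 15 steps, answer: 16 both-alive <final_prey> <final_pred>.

Answer: 1 prey

Derivation:
Step 1: prey: 14+1-24=0; pred: 29+8-11=26
First extinction: prey at step 1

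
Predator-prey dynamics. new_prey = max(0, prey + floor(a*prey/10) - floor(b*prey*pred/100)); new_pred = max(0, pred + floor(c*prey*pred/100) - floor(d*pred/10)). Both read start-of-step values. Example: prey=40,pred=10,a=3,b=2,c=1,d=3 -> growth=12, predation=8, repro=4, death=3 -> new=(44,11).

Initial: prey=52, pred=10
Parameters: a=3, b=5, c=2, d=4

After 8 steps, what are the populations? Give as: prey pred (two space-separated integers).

Answer: 0 3

Derivation:
Step 1: prey: 52+15-26=41; pred: 10+10-4=16
Step 2: prey: 41+12-32=21; pred: 16+13-6=23
Step 3: prey: 21+6-24=3; pred: 23+9-9=23
Step 4: prey: 3+0-3=0; pred: 23+1-9=15
Step 5: prey: 0+0-0=0; pred: 15+0-6=9
Step 6: prey: 0+0-0=0; pred: 9+0-3=6
Step 7: prey: 0+0-0=0; pred: 6+0-2=4
Step 8: prey: 0+0-0=0; pred: 4+0-1=3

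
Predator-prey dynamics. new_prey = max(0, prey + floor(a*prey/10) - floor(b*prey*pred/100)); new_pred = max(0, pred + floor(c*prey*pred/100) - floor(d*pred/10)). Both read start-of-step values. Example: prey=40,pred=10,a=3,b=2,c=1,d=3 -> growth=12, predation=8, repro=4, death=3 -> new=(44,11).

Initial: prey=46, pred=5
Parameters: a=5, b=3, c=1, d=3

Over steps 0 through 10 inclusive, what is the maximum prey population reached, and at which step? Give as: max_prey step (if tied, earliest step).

Step 1: prey: 46+23-6=63; pred: 5+2-1=6
Step 2: prey: 63+31-11=83; pred: 6+3-1=8
Step 3: prey: 83+41-19=105; pred: 8+6-2=12
Step 4: prey: 105+52-37=120; pred: 12+12-3=21
Step 5: prey: 120+60-75=105; pred: 21+25-6=40
Step 6: prey: 105+52-126=31; pred: 40+42-12=70
Step 7: prey: 31+15-65=0; pred: 70+21-21=70
Step 8: prey: 0+0-0=0; pred: 70+0-21=49
Step 9: prey: 0+0-0=0; pred: 49+0-14=35
Step 10: prey: 0+0-0=0; pred: 35+0-10=25
Max prey = 120 at step 4

Answer: 120 4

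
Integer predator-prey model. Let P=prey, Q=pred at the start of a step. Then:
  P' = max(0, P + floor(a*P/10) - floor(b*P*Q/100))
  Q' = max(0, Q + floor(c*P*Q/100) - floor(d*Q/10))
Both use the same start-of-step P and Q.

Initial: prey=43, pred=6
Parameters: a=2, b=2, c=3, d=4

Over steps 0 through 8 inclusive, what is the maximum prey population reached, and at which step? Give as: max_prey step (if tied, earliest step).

Step 1: prey: 43+8-5=46; pred: 6+7-2=11
Step 2: prey: 46+9-10=45; pred: 11+15-4=22
Step 3: prey: 45+9-19=35; pred: 22+29-8=43
Step 4: prey: 35+7-30=12; pred: 43+45-17=71
Step 5: prey: 12+2-17=0; pred: 71+25-28=68
Step 6: prey: 0+0-0=0; pred: 68+0-27=41
Step 7: prey: 0+0-0=0; pred: 41+0-16=25
Step 8: prey: 0+0-0=0; pred: 25+0-10=15
Max prey = 46 at step 1

Answer: 46 1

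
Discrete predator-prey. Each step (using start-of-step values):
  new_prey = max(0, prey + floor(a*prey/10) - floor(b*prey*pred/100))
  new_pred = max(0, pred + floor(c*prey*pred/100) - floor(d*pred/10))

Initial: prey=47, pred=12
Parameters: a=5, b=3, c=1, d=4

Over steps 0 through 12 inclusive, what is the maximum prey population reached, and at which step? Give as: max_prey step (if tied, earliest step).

Step 1: prey: 47+23-16=54; pred: 12+5-4=13
Step 2: prey: 54+27-21=60; pred: 13+7-5=15
Step 3: prey: 60+30-27=63; pred: 15+9-6=18
Step 4: prey: 63+31-34=60; pred: 18+11-7=22
Step 5: prey: 60+30-39=51; pred: 22+13-8=27
Step 6: prey: 51+25-41=35; pred: 27+13-10=30
Step 7: prey: 35+17-31=21; pred: 30+10-12=28
Step 8: prey: 21+10-17=14; pred: 28+5-11=22
Step 9: prey: 14+7-9=12; pred: 22+3-8=17
Step 10: prey: 12+6-6=12; pred: 17+2-6=13
Step 11: prey: 12+6-4=14; pred: 13+1-5=9
Step 12: prey: 14+7-3=18; pred: 9+1-3=7
Max prey = 63 at step 3

Answer: 63 3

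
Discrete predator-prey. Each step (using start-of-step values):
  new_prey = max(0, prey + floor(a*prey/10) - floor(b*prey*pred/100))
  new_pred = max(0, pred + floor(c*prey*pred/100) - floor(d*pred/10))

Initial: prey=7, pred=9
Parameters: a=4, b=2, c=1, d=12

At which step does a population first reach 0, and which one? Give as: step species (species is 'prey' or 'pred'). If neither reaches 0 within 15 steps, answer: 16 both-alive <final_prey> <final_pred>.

Answer: 1 pred

Derivation:
Step 1: prey: 7+2-1=8; pred: 9+0-10=0
First extinction: pred at step 1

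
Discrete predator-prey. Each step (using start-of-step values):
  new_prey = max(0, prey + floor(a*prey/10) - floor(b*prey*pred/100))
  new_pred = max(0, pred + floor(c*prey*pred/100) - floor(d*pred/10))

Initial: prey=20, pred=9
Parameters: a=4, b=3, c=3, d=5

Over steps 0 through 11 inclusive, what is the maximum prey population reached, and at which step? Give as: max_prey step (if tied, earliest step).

Step 1: prey: 20+8-5=23; pred: 9+5-4=10
Step 2: prey: 23+9-6=26; pred: 10+6-5=11
Step 3: prey: 26+10-8=28; pred: 11+8-5=14
Step 4: prey: 28+11-11=28; pred: 14+11-7=18
Step 5: prey: 28+11-15=24; pred: 18+15-9=24
Step 6: prey: 24+9-17=16; pred: 24+17-12=29
Step 7: prey: 16+6-13=9; pred: 29+13-14=28
Step 8: prey: 9+3-7=5; pred: 28+7-14=21
Step 9: prey: 5+2-3=4; pred: 21+3-10=14
Step 10: prey: 4+1-1=4; pred: 14+1-7=8
Step 11: prey: 4+1-0=5; pred: 8+0-4=4
Max prey = 28 at step 3

Answer: 28 3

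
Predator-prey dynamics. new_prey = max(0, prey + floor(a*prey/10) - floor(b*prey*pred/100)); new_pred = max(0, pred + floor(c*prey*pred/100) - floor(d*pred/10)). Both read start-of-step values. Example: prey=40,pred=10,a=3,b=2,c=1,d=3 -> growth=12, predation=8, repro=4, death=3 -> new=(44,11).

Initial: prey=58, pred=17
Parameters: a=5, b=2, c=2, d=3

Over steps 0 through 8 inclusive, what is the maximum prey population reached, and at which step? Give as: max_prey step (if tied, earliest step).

Step 1: prey: 58+29-19=68; pred: 17+19-5=31
Step 2: prey: 68+34-42=60; pred: 31+42-9=64
Step 3: prey: 60+30-76=14; pred: 64+76-19=121
Step 4: prey: 14+7-33=0; pred: 121+33-36=118
Step 5: prey: 0+0-0=0; pred: 118+0-35=83
Step 6: prey: 0+0-0=0; pred: 83+0-24=59
Step 7: prey: 0+0-0=0; pred: 59+0-17=42
Step 8: prey: 0+0-0=0; pred: 42+0-12=30
Max prey = 68 at step 1

Answer: 68 1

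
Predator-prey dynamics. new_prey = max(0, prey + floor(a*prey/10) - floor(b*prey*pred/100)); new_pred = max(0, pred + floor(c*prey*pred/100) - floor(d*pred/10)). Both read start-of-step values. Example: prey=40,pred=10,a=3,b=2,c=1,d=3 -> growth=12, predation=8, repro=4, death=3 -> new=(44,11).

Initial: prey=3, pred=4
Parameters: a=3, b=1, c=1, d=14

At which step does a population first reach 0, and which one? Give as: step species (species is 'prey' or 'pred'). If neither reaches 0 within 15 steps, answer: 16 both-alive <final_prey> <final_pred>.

Step 1: prey: 3+0-0=3; pred: 4+0-5=0
First extinction: pred at step 1

Answer: 1 pred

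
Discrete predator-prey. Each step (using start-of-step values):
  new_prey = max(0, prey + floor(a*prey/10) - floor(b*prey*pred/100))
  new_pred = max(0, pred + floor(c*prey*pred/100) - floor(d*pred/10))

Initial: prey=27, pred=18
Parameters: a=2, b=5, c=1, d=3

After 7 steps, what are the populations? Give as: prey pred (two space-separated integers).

Answer: 1 3

Derivation:
Step 1: prey: 27+5-24=8; pred: 18+4-5=17
Step 2: prey: 8+1-6=3; pred: 17+1-5=13
Step 3: prey: 3+0-1=2; pred: 13+0-3=10
Step 4: prey: 2+0-1=1; pred: 10+0-3=7
Step 5: prey: 1+0-0=1; pred: 7+0-2=5
Step 6: prey: 1+0-0=1; pred: 5+0-1=4
Step 7: prey: 1+0-0=1; pred: 4+0-1=3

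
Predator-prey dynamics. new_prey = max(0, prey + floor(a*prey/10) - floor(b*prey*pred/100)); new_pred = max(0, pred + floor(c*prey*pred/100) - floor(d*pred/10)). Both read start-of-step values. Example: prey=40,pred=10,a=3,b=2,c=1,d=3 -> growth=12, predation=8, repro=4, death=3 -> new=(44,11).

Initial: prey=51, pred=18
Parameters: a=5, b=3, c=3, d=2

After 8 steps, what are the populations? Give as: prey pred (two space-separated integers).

Step 1: prey: 51+25-27=49; pred: 18+27-3=42
Step 2: prey: 49+24-61=12; pred: 42+61-8=95
Step 3: prey: 12+6-34=0; pred: 95+34-19=110
Step 4: prey: 0+0-0=0; pred: 110+0-22=88
Step 5: prey: 0+0-0=0; pred: 88+0-17=71
Step 6: prey: 0+0-0=0; pred: 71+0-14=57
Step 7: prey: 0+0-0=0; pred: 57+0-11=46
Step 8: prey: 0+0-0=0; pred: 46+0-9=37

Answer: 0 37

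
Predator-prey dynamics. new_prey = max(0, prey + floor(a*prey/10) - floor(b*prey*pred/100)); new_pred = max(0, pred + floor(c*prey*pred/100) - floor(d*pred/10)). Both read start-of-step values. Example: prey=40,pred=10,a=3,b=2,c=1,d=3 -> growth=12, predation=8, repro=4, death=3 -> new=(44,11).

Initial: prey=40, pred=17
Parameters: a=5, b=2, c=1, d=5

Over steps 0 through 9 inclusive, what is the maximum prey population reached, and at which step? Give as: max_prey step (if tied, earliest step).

Step 1: prey: 40+20-13=47; pred: 17+6-8=15
Step 2: prey: 47+23-14=56; pred: 15+7-7=15
Step 3: prey: 56+28-16=68; pred: 15+8-7=16
Step 4: prey: 68+34-21=81; pred: 16+10-8=18
Step 5: prey: 81+40-29=92; pred: 18+14-9=23
Step 6: prey: 92+46-42=96; pred: 23+21-11=33
Step 7: prey: 96+48-63=81; pred: 33+31-16=48
Step 8: prey: 81+40-77=44; pred: 48+38-24=62
Step 9: prey: 44+22-54=12; pred: 62+27-31=58
Max prey = 96 at step 6

Answer: 96 6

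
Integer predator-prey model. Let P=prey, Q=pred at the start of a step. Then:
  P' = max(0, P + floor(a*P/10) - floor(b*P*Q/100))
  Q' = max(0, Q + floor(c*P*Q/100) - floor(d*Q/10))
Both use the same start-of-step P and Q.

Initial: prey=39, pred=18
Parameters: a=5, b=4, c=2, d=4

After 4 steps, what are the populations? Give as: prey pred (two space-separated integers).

Answer: 2 19

Derivation:
Step 1: prey: 39+19-28=30; pred: 18+14-7=25
Step 2: prey: 30+15-30=15; pred: 25+15-10=30
Step 3: prey: 15+7-18=4; pred: 30+9-12=27
Step 4: prey: 4+2-4=2; pred: 27+2-10=19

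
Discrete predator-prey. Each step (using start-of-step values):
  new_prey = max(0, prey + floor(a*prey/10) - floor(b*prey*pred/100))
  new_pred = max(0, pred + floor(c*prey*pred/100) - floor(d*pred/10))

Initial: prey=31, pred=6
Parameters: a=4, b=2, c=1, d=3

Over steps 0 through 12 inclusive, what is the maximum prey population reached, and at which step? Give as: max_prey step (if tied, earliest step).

Answer: 104 6

Derivation:
Step 1: prey: 31+12-3=40; pred: 6+1-1=6
Step 2: prey: 40+16-4=52; pred: 6+2-1=7
Step 3: prey: 52+20-7=65; pred: 7+3-2=8
Step 4: prey: 65+26-10=81; pred: 8+5-2=11
Step 5: prey: 81+32-17=96; pred: 11+8-3=16
Step 6: prey: 96+38-30=104; pred: 16+15-4=27
Step 7: prey: 104+41-56=89; pred: 27+28-8=47
Step 8: prey: 89+35-83=41; pred: 47+41-14=74
Step 9: prey: 41+16-60=0; pred: 74+30-22=82
Step 10: prey: 0+0-0=0; pred: 82+0-24=58
Step 11: prey: 0+0-0=0; pred: 58+0-17=41
Step 12: prey: 0+0-0=0; pred: 41+0-12=29
Max prey = 104 at step 6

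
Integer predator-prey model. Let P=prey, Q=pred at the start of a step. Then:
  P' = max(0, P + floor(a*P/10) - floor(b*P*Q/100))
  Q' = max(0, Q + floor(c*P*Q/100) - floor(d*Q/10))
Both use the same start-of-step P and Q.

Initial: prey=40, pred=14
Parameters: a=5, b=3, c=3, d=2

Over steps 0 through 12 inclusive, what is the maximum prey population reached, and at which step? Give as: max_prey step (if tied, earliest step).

Step 1: prey: 40+20-16=44; pred: 14+16-2=28
Step 2: prey: 44+22-36=30; pred: 28+36-5=59
Step 3: prey: 30+15-53=0; pred: 59+53-11=101
Step 4: prey: 0+0-0=0; pred: 101+0-20=81
Step 5: prey: 0+0-0=0; pred: 81+0-16=65
Step 6: prey: 0+0-0=0; pred: 65+0-13=52
Step 7: prey: 0+0-0=0; pred: 52+0-10=42
Step 8: prey: 0+0-0=0; pred: 42+0-8=34
Step 9: prey: 0+0-0=0; pred: 34+0-6=28
Step 10: prey: 0+0-0=0; pred: 28+0-5=23
Step 11: prey: 0+0-0=0; pred: 23+0-4=19
Step 12: prey: 0+0-0=0; pred: 19+0-3=16
Max prey = 44 at step 1

Answer: 44 1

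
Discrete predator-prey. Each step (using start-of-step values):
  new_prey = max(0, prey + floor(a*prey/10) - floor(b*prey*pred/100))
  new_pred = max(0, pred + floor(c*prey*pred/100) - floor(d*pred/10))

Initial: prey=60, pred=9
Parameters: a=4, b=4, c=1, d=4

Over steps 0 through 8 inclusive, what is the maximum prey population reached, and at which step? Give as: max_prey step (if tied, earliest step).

Answer: 63 1

Derivation:
Step 1: prey: 60+24-21=63; pred: 9+5-3=11
Step 2: prey: 63+25-27=61; pred: 11+6-4=13
Step 3: prey: 61+24-31=54; pred: 13+7-5=15
Step 4: prey: 54+21-32=43; pred: 15+8-6=17
Step 5: prey: 43+17-29=31; pred: 17+7-6=18
Step 6: prey: 31+12-22=21; pred: 18+5-7=16
Step 7: prey: 21+8-13=16; pred: 16+3-6=13
Step 8: prey: 16+6-8=14; pred: 13+2-5=10
Max prey = 63 at step 1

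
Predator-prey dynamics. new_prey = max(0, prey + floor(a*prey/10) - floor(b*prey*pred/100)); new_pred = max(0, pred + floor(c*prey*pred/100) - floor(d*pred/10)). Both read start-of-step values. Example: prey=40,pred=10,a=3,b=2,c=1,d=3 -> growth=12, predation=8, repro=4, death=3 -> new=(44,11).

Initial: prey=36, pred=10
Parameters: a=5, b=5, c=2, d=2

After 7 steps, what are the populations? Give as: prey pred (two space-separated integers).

Step 1: prey: 36+18-18=36; pred: 10+7-2=15
Step 2: prey: 36+18-27=27; pred: 15+10-3=22
Step 3: prey: 27+13-29=11; pred: 22+11-4=29
Step 4: prey: 11+5-15=1; pred: 29+6-5=30
Step 5: prey: 1+0-1=0; pred: 30+0-6=24
Step 6: prey: 0+0-0=0; pred: 24+0-4=20
Step 7: prey: 0+0-0=0; pred: 20+0-4=16

Answer: 0 16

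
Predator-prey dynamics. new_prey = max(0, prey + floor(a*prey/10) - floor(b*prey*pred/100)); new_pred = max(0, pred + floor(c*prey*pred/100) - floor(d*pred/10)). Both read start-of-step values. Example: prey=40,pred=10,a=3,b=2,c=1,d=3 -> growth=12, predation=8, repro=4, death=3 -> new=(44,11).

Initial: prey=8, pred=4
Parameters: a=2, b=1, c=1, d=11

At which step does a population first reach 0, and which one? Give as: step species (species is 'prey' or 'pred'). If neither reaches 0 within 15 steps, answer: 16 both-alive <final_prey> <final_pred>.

Answer: 1 pred

Derivation:
Step 1: prey: 8+1-0=9; pred: 4+0-4=0
First extinction: pred at step 1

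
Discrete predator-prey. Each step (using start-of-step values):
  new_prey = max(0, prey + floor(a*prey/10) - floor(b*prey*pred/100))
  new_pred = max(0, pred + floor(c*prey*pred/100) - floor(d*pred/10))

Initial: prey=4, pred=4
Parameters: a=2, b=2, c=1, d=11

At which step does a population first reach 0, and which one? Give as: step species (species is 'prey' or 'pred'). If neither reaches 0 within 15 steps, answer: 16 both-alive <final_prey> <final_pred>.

Answer: 1 pred

Derivation:
Step 1: prey: 4+0-0=4; pred: 4+0-4=0
First extinction: pred at step 1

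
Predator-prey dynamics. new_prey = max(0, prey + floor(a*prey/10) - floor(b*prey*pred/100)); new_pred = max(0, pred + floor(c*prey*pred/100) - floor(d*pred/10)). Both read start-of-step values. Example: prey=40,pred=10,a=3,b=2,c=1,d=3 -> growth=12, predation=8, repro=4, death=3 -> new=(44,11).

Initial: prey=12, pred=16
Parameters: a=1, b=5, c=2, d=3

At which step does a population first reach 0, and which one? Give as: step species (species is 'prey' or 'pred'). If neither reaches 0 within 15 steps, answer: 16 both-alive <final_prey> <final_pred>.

Step 1: prey: 12+1-9=4; pred: 16+3-4=15
Step 2: prey: 4+0-3=1; pred: 15+1-4=12
Step 3: prey: 1+0-0=1; pred: 12+0-3=9
Step 4: prey: 1+0-0=1; pred: 9+0-2=7
Step 5: prey: 1+0-0=1; pred: 7+0-2=5
Step 6: prey: 1+0-0=1; pred: 5+0-1=4
Step 7: prey: 1+0-0=1; pred: 4+0-1=3
Step 8: prey: 1+0-0=1; pred: 3+0-0=3
Steps 9-15: state stable at prey=1, pred=3 (no change)
No extinction within 15 steps

Answer: 16 both-alive 1 3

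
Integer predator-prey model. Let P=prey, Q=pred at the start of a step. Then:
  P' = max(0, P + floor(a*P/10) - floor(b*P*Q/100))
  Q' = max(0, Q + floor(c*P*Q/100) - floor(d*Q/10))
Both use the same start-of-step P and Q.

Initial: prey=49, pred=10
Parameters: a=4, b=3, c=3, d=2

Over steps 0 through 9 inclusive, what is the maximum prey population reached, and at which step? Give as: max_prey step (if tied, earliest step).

Step 1: prey: 49+19-14=54; pred: 10+14-2=22
Step 2: prey: 54+21-35=40; pred: 22+35-4=53
Step 3: prey: 40+16-63=0; pred: 53+63-10=106
Step 4: prey: 0+0-0=0; pred: 106+0-21=85
Step 5: prey: 0+0-0=0; pred: 85+0-17=68
Step 6: prey: 0+0-0=0; pred: 68+0-13=55
Step 7: prey: 0+0-0=0; pred: 55+0-11=44
Step 8: prey: 0+0-0=0; pred: 44+0-8=36
Step 9: prey: 0+0-0=0; pred: 36+0-7=29
Max prey = 54 at step 1

Answer: 54 1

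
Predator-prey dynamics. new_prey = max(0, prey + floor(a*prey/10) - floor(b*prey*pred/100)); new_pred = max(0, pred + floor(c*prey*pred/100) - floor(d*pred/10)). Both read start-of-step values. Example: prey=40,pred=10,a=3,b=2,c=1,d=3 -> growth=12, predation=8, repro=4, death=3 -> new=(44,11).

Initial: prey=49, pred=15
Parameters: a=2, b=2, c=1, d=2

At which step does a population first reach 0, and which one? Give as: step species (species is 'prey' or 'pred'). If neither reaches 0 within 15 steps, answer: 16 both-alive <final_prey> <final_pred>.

Answer: 16 both-alive 3 6

Derivation:
Step 1: prey: 49+9-14=44; pred: 15+7-3=19
Step 2: prey: 44+8-16=36; pred: 19+8-3=24
Step 3: prey: 36+7-17=26; pred: 24+8-4=28
Step 4: prey: 26+5-14=17; pred: 28+7-5=30
Step 5: prey: 17+3-10=10; pred: 30+5-6=29
Step 6: prey: 10+2-5=7; pred: 29+2-5=26
Step 7: prey: 7+1-3=5; pred: 26+1-5=22
Step 8: prey: 5+1-2=4; pred: 22+1-4=19
Step 9: prey: 4+0-1=3; pred: 19+0-3=16
Step 10: prey: 3+0-0=3; pred: 16+0-3=13
Step 11: prey: 3+0-0=3; pred: 13+0-2=11
Step 12: prey: 3+0-0=3; pred: 11+0-2=9
Step 13: prey: 3+0-0=3; pred: 9+0-1=8
Step 14: prey: 3+0-0=3; pred: 8+0-1=7
Step 15: prey: 3+0-0=3; pred: 7+0-1=6
No extinction within 15 steps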